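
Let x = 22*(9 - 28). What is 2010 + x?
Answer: 1592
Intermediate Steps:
x = -418 (x = 22*(-19) = -418)
2010 + x = 2010 - 418 = 1592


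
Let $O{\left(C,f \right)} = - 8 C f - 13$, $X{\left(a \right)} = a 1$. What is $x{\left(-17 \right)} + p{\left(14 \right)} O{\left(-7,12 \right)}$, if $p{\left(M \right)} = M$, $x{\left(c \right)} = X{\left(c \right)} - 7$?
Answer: $9202$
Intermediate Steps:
$X{\left(a \right)} = a$
$x{\left(c \right)} = -7 + c$ ($x{\left(c \right)} = c - 7 = -7 + c$)
$O{\left(C,f \right)} = -13 - 8 C f$ ($O{\left(C,f \right)} = - 8 C f - 13 = -13 - 8 C f$)
$x{\left(-17 \right)} + p{\left(14 \right)} O{\left(-7,12 \right)} = \left(-7 - 17\right) + 14 \left(-13 - \left(-56\right) 12\right) = -24 + 14 \left(-13 + 672\right) = -24 + 14 \cdot 659 = -24 + 9226 = 9202$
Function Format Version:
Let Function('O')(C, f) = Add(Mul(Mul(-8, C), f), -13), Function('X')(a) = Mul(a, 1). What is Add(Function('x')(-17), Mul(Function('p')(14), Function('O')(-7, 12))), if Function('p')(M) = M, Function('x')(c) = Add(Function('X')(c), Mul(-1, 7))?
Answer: 9202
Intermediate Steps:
Function('X')(a) = a
Function('x')(c) = Add(-7, c) (Function('x')(c) = Add(c, Mul(-1, 7)) = Add(c, -7) = Add(-7, c))
Function('O')(C, f) = Add(-13, Mul(-8, C, f)) (Function('O')(C, f) = Add(Mul(-8, C, f), -13) = Add(-13, Mul(-8, C, f)))
Add(Function('x')(-17), Mul(Function('p')(14), Function('O')(-7, 12))) = Add(Add(-7, -17), Mul(14, Add(-13, Mul(-8, -7, 12)))) = Add(-24, Mul(14, Add(-13, 672))) = Add(-24, Mul(14, 659)) = Add(-24, 9226) = 9202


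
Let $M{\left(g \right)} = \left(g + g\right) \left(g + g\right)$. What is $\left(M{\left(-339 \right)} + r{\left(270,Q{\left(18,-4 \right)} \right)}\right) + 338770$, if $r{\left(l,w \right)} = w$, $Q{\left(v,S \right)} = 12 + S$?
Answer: $798462$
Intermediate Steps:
$M{\left(g \right)} = 4 g^{2}$ ($M{\left(g \right)} = 2 g 2 g = 4 g^{2}$)
$\left(M{\left(-339 \right)} + r{\left(270,Q{\left(18,-4 \right)} \right)}\right) + 338770 = \left(4 \left(-339\right)^{2} + \left(12 - 4\right)\right) + 338770 = \left(4 \cdot 114921 + 8\right) + 338770 = \left(459684 + 8\right) + 338770 = 459692 + 338770 = 798462$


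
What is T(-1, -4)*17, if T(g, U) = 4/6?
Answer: 34/3 ≈ 11.333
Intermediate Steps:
T(g, U) = ⅔ (T(g, U) = 4*(⅙) = ⅔)
T(-1, -4)*17 = (⅔)*17 = 34/3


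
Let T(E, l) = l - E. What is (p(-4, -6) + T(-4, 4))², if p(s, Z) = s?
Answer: 16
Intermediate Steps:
(p(-4, -6) + T(-4, 4))² = (-4 + (4 - 1*(-4)))² = (-4 + (4 + 4))² = (-4 + 8)² = 4² = 16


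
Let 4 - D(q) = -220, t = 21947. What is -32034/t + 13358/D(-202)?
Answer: 142996205/2458064 ≈ 58.174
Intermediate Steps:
D(q) = 224 (D(q) = 4 - 1*(-220) = 4 + 220 = 224)
-32034/t + 13358/D(-202) = -32034/21947 + 13358/224 = -32034*1/21947 + 13358*(1/224) = -32034/21947 + 6679/112 = 142996205/2458064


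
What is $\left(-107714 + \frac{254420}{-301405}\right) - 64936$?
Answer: $- \frac{10407565534}{60281} \approx -1.7265 \cdot 10^{5}$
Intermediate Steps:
$\left(-107714 + \frac{254420}{-301405}\right) - 64936 = \left(-107714 + 254420 \left(- \frac{1}{301405}\right)\right) - 64936 = \left(-107714 - \frac{50884}{60281}\right) - 64936 = - \frac{6493158518}{60281} - 64936 = - \frac{10407565534}{60281}$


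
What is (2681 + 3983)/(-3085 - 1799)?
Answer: -1666/1221 ≈ -1.3645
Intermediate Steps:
(2681 + 3983)/(-3085 - 1799) = 6664/(-4884) = 6664*(-1/4884) = -1666/1221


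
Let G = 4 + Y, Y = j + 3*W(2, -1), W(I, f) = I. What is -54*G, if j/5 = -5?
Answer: 810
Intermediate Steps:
j = -25 (j = 5*(-5) = -25)
Y = -19 (Y = -25 + 3*2 = -25 + 6 = -19)
G = -15 (G = 4 - 19 = -15)
-54*G = -54*(-15) = 810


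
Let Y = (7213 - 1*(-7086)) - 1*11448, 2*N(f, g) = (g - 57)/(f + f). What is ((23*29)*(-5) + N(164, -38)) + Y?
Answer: -317599/656 ≈ -484.15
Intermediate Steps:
N(f, g) = (-57 + g)/(4*f) (N(f, g) = ((g - 57)/(f + f))/2 = ((-57 + g)/((2*f)))/2 = ((-57 + g)*(1/(2*f)))/2 = ((-57 + g)/(2*f))/2 = (-57 + g)/(4*f))
Y = 2851 (Y = (7213 + 7086) - 11448 = 14299 - 11448 = 2851)
((23*29)*(-5) + N(164, -38)) + Y = ((23*29)*(-5) + (¼)*(-57 - 38)/164) + 2851 = (667*(-5) + (¼)*(1/164)*(-95)) + 2851 = (-3335 - 95/656) + 2851 = -2187855/656 + 2851 = -317599/656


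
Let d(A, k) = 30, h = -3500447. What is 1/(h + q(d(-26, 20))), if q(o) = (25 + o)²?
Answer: -1/3497422 ≈ -2.8592e-7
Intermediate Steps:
1/(h + q(d(-26, 20))) = 1/(-3500447 + (25 + 30)²) = 1/(-3500447 + 55²) = 1/(-3500447 + 3025) = 1/(-3497422) = -1/3497422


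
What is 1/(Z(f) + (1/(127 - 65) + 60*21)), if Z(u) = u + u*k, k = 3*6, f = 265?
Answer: 62/390291 ≈ 0.00015886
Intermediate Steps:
k = 18
Z(u) = 19*u (Z(u) = u + u*18 = u + 18*u = 19*u)
1/(Z(f) + (1/(127 - 65) + 60*21)) = 1/(19*265 + (1/(127 - 65) + 60*21)) = 1/(5035 + (1/62 + 1260)) = 1/(5035 + 78121/62) = 1/(390291/62) = 62/390291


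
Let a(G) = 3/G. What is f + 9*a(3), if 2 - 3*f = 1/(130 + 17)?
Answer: 4262/441 ≈ 9.6644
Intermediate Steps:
f = 293/441 (f = ⅔ - 1/(3*(130 + 17)) = ⅔ - ⅓/147 = ⅔ - ⅓*1/147 = ⅔ - 1/441 = 293/441 ≈ 0.66440)
f + 9*a(3) = 293/441 + 9*(3/3) = 293/441 + 9*(3*(⅓)) = 293/441 + 9*1 = 293/441 + 9 = 4262/441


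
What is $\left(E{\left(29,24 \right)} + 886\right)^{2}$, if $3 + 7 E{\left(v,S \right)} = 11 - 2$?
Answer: $\frac{38539264}{49} \approx 7.8652 \cdot 10^{5}$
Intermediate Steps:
$E{\left(v,S \right)} = \frac{6}{7}$ ($E{\left(v,S \right)} = - \frac{3}{7} + \frac{11 - 2}{7} = - \frac{3}{7} + \frac{1}{7} \cdot 9 = - \frac{3}{7} + \frac{9}{7} = \frac{6}{7}$)
$\left(E{\left(29,24 \right)} + 886\right)^{2} = \left(\frac{6}{7} + 886\right)^{2} = \left(\frac{6208}{7}\right)^{2} = \frac{38539264}{49}$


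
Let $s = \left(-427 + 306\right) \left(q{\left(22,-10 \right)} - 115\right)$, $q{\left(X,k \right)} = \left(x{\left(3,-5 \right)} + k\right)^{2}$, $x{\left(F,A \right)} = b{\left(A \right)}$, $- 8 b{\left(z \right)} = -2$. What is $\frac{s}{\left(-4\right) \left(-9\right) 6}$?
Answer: $\frac{38599}{3456} \approx 11.169$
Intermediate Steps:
$b{\left(z \right)} = \frac{1}{4}$ ($b{\left(z \right)} = \left(- \frac{1}{8}\right) \left(-2\right) = \frac{1}{4}$)
$x{\left(F,A \right)} = \frac{1}{4}$
$q{\left(X,k \right)} = \left(\frac{1}{4} + k\right)^{2}$
$s = \frac{38599}{16}$ ($s = \left(-427 + 306\right) \left(\frac{\left(1 + 4 \left(-10\right)\right)^{2}}{16} - 115\right) = - 121 \left(\frac{\left(1 - 40\right)^{2}}{16} - 115\right) = - 121 \left(\frac{\left(-39\right)^{2}}{16} - 115\right) = - 121 \left(\frac{1}{16} \cdot 1521 - 115\right) = - 121 \left(\frac{1521}{16} - 115\right) = \left(-121\right) \left(- \frac{319}{16}\right) = \frac{38599}{16} \approx 2412.4$)
$\frac{s}{\left(-4\right) \left(-9\right) 6} = \frac{38599}{16 \left(-4\right) \left(-9\right) 6} = \frac{38599}{16 \cdot 36 \cdot 6} = \frac{38599}{16 \cdot 216} = \frac{38599}{16} \cdot \frac{1}{216} = \frac{38599}{3456}$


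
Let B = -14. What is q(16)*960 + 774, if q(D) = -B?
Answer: 14214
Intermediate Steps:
q(D) = 14 (q(D) = -1*(-14) = 14)
q(16)*960 + 774 = 14*960 + 774 = 13440 + 774 = 14214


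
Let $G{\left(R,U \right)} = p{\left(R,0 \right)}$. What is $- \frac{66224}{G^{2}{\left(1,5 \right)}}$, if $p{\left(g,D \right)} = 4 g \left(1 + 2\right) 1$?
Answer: $- \frac{4139}{9} \approx -459.89$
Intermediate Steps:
$p{\left(g,D \right)} = 12 g$ ($p{\left(g,D \right)} = 4 g 3 \cdot 1 = 12 g 1 = 12 g$)
$G{\left(R,U \right)} = 12 R$
$- \frac{66224}{G^{2}{\left(1,5 \right)}} = - \frac{66224}{\left(12 \cdot 1\right)^{2}} = - \frac{66224}{12^{2}} = - \frac{66224}{144} = \left(-66224\right) \frac{1}{144} = - \frac{4139}{9}$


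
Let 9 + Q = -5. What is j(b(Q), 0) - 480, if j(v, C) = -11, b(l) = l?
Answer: -491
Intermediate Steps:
Q = -14 (Q = -9 - 5 = -14)
j(b(Q), 0) - 480 = -11 - 480 = -491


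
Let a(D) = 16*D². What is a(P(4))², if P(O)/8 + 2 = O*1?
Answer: 16777216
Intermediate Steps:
P(O) = -16 + 8*O (P(O) = -16 + 8*(O*1) = -16 + 8*O)
a(P(4))² = (16*(-16 + 8*4)²)² = (16*(-16 + 32)²)² = (16*16²)² = (16*256)² = 4096² = 16777216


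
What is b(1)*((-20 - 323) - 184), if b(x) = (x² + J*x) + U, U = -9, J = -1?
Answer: 4743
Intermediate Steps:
b(x) = -9 + x² - x (b(x) = (x² - x) - 9 = -9 + x² - x)
b(1)*((-20 - 323) - 184) = (-9 + 1² - 1*1)*((-20 - 323) - 184) = (-9 + 1 - 1)*(-343 - 184) = -9*(-527) = 4743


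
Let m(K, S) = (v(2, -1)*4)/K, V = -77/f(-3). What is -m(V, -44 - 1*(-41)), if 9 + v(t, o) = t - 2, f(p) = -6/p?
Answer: -72/77 ≈ -0.93507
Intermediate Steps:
v(t, o) = -11 + t (v(t, o) = -9 + (t - 2) = -9 + (-2 + t) = -11 + t)
V = -77/2 (V = -77/((-6/(-3))) = -77/((-6*(-⅓))) = -77/2 ≈ -38.500)
m(K, S) = -36/K (m(K, S) = ((-11 + 2)*4)/K = (-9*4)/K = -36/K)
-m(V, -44 - 1*(-41)) = -(-36)/(-77/2) = -(-36)*(-2)/77 = -1*72/77 = -72/77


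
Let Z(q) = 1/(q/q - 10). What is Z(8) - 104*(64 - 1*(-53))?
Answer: -109513/9 ≈ -12168.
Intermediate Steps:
Z(q) = -⅑ (Z(q) = 1/(1 - 10) = 1/(-9) = -⅑)
Z(8) - 104*(64 - 1*(-53)) = -⅑ - 104*(64 - 1*(-53)) = -⅑ - 104*(64 + 53) = -⅑ - 104*117 = -⅑ - 12168 = -109513/9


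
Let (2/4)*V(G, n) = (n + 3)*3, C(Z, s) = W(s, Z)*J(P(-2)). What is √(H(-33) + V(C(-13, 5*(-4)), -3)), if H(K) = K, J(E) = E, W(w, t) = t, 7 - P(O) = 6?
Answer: I*√33 ≈ 5.7446*I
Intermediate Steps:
P(O) = 1 (P(O) = 7 - 1*6 = 7 - 6 = 1)
C(Z, s) = Z (C(Z, s) = Z*1 = Z)
V(G, n) = 18 + 6*n (V(G, n) = 2*((n + 3)*3) = 2*((3 + n)*3) = 2*(9 + 3*n) = 18 + 6*n)
√(H(-33) + V(C(-13, 5*(-4)), -3)) = √(-33 + (18 + 6*(-3))) = √(-33 + (18 - 18)) = √(-33 + 0) = √(-33) = I*√33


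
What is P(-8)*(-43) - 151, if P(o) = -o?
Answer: -495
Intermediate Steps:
P(-8)*(-43) - 151 = -1*(-8)*(-43) - 151 = 8*(-43) - 151 = -344 - 151 = -495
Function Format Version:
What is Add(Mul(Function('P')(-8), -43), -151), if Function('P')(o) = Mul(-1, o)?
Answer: -495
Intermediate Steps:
Add(Mul(Function('P')(-8), -43), -151) = Add(Mul(Mul(-1, -8), -43), -151) = Add(Mul(8, -43), -151) = Add(-344, -151) = -495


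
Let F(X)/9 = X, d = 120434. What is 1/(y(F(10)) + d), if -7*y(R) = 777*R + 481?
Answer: 7/772627 ≈ 9.0600e-6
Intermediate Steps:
F(X) = 9*X
y(R) = -481/7 - 111*R (y(R) = -(777*R + 481)/7 = -(481 + 777*R)/7 = -481/7 - 111*R)
1/(y(F(10)) + d) = 1/((-481/7 - 999*10) + 120434) = 1/((-481/7 - 111*90) + 120434) = 1/((-481/7 - 9990) + 120434) = 1/(-70411/7 + 120434) = 1/(772627/7) = 7/772627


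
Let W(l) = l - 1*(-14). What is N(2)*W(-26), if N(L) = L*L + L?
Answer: -72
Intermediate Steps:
W(l) = 14 + l (W(l) = l + 14 = 14 + l)
N(L) = L + L² (N(L) = L² + L = L + L²)
N(2)*W(-26) = (2*(1 + 2))*(14 - 26) = (2*3)*(-12) = 6*(-12) = -72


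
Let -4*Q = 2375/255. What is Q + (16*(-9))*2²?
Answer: -117979/204 ≈ -578.33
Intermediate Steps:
Q = -475/204 (Q = -2375/(4*255) = -¼*475/51 = -475/204 ≈ -2.3284)
Q + (16*(-9))*2² = -475/204 + (16*(-9))*2² = -475/204 - 144*4 = -475/204 - 576 = -117979/204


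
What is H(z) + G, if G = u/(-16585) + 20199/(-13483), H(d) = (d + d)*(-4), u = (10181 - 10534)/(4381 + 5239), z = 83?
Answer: -1431607307595201/2151181639100 ≈ -665.50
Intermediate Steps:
u = -353/9620 ≈ -0.036694
H(d) = -8*d (H(d) = (2*d)*(-4) = -8*d)
G = -3222699232801/2151181639100 (G = -353/9620/(-16585) + 20199/(-13483) = -353/9620*(-1/16585) + 20199*(-1/13483) = 353/159547700 - 20199/13483 = -3222699232801/2151181639100 ≈ -1.4981)
H(z) + G = -8*83 - 3222699232801/2151181639100 = -664 - 3222699232801/2151181639100 = -1431607307595201/2151181639100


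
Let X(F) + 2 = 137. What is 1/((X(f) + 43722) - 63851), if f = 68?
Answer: -1/19994 ≈ -5.0015e-5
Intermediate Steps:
X(F) = 135 (X(F) = -2 + 137 = 135)
1/((X(f) + 43722) - 63851) = 1/((135 + 43722) - 63851) = 1/(43857 - 63851) = 1/(-19994) = -1/19994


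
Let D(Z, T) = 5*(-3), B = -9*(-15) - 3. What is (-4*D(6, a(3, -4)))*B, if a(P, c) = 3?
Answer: 7920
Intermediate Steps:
B = 132 (B = 135 - 3 = 132)
D(Z, T) = -15
(-4*D(6, a(3, -4)))*B = -4*(-15)*132 = 60*132 = 7920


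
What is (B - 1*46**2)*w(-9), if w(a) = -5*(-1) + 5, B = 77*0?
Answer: -21160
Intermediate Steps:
B = 0
w(a) = 10 (w(a) = 5 + 5 = 10)
(B - 1*46**2)*w(-9) = (0 - 1*46**2)*10 = (0 - 1*2116)*10 = (0 - 2116)*10 = -2116*10 = -21160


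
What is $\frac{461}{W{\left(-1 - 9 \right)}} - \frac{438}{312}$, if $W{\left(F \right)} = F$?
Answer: $- \frac{12351}{260} \approx -47.504$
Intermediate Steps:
$\frac{461}{W{\left(-1 - 9 \right)}} - \frac{438}{312} = \frac{461}{-1 - 9} - \frac{438}{312} = \frac{461}{-10} - \frac{73}{52} = 461 \left(- \frac{1}{10}\right) - \frac{73}{52} = - \frac{461}{10} - \frac{73}{52} = - \frac{12351}{260}$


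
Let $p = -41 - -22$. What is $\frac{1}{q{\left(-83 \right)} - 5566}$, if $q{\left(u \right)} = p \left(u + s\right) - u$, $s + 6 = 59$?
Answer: $- \frac{1}{4913} \approx -0.00020354$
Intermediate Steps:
$p = -19$ ($p = -41 + 22 = -19$)
$s = 53$ ($s = -6 + 59 = 53$)
$q{\left(u \right)} = -1007 - 20 u$ ($q{\left(u \right)} = - 19 \left(u + 53\right) - u = - 19 \left(53 + u\right) - u = \left(-1007 - 19 u\right) - u = -1007 - 20 u$)
$\frac{1}{q{\left(-83 \right)} - 5566} = \frac{1}{\left(-1007 - -1660\right) - 5566} = \frac{1}{\left(-1007 + 1660\right) - 5566} = \frac{1}{653 - 5566} = \frac{1}{-4913} = - \frac{1}{4913}$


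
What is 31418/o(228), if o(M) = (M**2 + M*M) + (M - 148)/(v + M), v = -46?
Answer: 1429519/4730564 ≈ 0.30219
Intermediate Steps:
o(M) = 2*M**2 + (-148 + M)/(-46 + M) (o(M) = (M**2 + M*M) + (M - 148)/(-46 + M) = (M**2 + M**2) + (-148 + M)/(-46 + M) = 2*M**2 + (-148 + M)/(-46 + M))
31418/o(228) = 31418/(((-148 + 228 - 92*228**2 + 2*228**3)/(-46 + 228))) = 31418/(((-148 + 228 - 92*51984 + 2*11852352)/182)) = 31418/(((-148 + 228 - 4782528 + 23704704)/182)) = 31418/(((1/182)*18922256)) = 31418/(9461128/91) = 31418*(91/9461128) = 1429519/4730564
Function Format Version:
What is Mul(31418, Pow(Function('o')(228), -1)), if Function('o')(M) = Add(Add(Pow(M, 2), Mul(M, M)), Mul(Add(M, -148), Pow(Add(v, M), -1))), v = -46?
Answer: Rational(1429519, 4730564) ≈ 0.30219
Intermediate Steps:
Function('o')(M) = Add(Mul(2, Pow(M, 2)), Mul(Pow(Add(-46, M), -1), Add(-148, M))) (Function('o')(M) = Add(Add(Pow(M, 2), Mul(M, M)), Mul(Add(M, -148), Pow(Add(-46, M), -1))) = Add(Add(Pow(M, 2), Pow(M, 2)), Mul(Add(-148, M), Pow(Add(-46, M), -1))) = Add(Mul(2, Pow(M, 2)), Mul(Pow(Add(-46, M), -1), Add(-148, M))))
Mul(31418, Pow(Function('o')(228), -1)) = Mul(31418, Pow(Mul(Pow(Add(-46, 228), -1), Add(-148, 228, Mul(-92, Pow(228, 2)), Mul(2, Pow(228, 3)))), -1)) = Mul(31418, Pow(Mul(Pow(182, -1), Add(-148, 228, Mul(-92, 51984), Mul(2, 11852352))), -1)) = Mul(31418, Pow(Mul(Rational(1, 182), Add(-148, 228, -4782528, 23704704)), -1)) = Mul(31418, Pow(Mul(Rational(1, 182), 18922256), -1)) = Mul(31418, Pow(Rational(9461128, 91), -1)) = Mul(31418, Rational(91, 9461128)) = Rational(1429519, 4730564)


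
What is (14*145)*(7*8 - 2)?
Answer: 109620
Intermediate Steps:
(14*145)*(7*8 - 2) = 2030*(56 - 2) = 2030*54 = 109620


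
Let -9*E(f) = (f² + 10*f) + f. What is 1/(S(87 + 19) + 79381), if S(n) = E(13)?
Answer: 3/238039 ≈ 1.2603e-5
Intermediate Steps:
E(f) = -11*f/9 - f²/9 (E(f) = -((f² + 10*f) + f)/9 = -(f² + 11*f)/9 = -11*f/9 - f²/9)
S(n) = -104/3 (S(n) = -⅑*13*(11 + 13) = -⅑*13*24 = -104/3)
1/(S(87 + 19) + 79381) = 1/(-104/3 + 79381) = 1/(238039/3) = 3/238039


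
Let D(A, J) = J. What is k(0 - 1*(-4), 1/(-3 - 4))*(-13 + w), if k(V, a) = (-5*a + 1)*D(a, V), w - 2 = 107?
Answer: 4608/7 ≈ 658.29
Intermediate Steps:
w = 109 (w = 2 + 107 = 109)
k(V, a) = V*(1 - 5*a) (k(V, a) = (-5*a + 1)*V = (1 - 5*a)*V = V*(1 - 5*a))
k(0 - 1*(-4), 1/(-3 - 4))*(-13 + w) = ((0 - 1*(-4))*(1 - 5/(-3 - 4)))*(-13 + 109) = ((0 + 4)*(1 - 5/(-7)))*96 = (4*(1 - 5*(-1/7)))*96 = (4*(1 + 5/7))*96 = (4*(12/7))*96 = (48/7)*96 = 4608/7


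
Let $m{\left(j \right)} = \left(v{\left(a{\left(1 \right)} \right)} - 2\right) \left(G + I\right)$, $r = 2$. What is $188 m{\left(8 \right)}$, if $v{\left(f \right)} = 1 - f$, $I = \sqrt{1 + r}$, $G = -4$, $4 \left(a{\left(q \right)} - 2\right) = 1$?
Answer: $2444 - 611 \sqrt{3} \approx 1385.7$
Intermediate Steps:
$a{\left(q \right)} = \frac{9}{4}$ ($a{\left(q \right)} = 2 + \frac{1}{4} \cdot 1 = 2 + \frac{1}{4} = \frac{9}{4}$)
$I = \sqrt{3}$ ($I = \sqrt{1 + 2} = \sqrt{3} \approx 1.732$)
$m{\left(j \right)} = 13 - \frac{13 \sqrt{3}}{4}$ ($m{\left(j \right)} = \left(\left(1 - \frac{9}{4}\right) - 2\right) \left(-4 + \sqrt{3}\right) = \left(- \frac{5}{4} - 2\right) \left(-4 + \sqrt{3}\right) = - \frac{13 \left(-4 + \sqrt{3}\right)}{4} = 13 - \frac{13 \sqrt{3}}{4}$)
$188 m{\left(8 \right)} = 188 \left(13 - \frac{13 \sqrt{3}}{4}\right) = 2444 - 611 \sqrt{3}$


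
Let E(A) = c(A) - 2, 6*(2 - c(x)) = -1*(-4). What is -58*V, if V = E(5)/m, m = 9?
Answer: 116/27 ≈ 4.2963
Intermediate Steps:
c(x) = 4/3 (c(x) = 2 - (-1)*(-4)/6 = 2 - ⅙*4 = 2 - ⅔ = 4/3)
E(A) = -⅔ (E(A) = 4/3 - 2 = -⅔)
V = -2/27 (V = -⅔/9 = -⅔*⅑ = -2/27 ≈ -0.074074)
-58*V = -58*(-2/27) = 116/27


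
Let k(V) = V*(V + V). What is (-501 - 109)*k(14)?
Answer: -239120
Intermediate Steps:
k(V) = 2*V**2 (k(V) = V*(2*V) = 2*V**2)
(-501 - 109)*k(14) = (-501 - 109)*(2*14**2) = -1220*196 = -610*392 = -239120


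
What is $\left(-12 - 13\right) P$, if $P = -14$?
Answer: $350$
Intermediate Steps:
$\left(-12 - 13\right) P = \left(-12 - 13\right) \left(-14\right) = \left(-25\right) \left(-14\right) = 350$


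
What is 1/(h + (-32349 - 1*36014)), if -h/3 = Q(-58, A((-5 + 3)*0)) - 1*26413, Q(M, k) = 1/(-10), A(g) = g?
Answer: 10/108763 ≈ 9.1943e-5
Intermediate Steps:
Q(M, k) = -⅒
h = 792393/10 (h = -3*(-⅒ - 1*26413) = -3*(-⅒ - 26413) = -3*(-264131/10) = 792393/10 ≈ 79239.)
1/(h + (-32349 - 1*36014)) = 1/(792393/10 + (-32349 - 1*36014)) = 1/(792393/10 + (-32349 - 36014)) = 1/(792393/10 - 68363) = 1/(108763/10) = 10/108763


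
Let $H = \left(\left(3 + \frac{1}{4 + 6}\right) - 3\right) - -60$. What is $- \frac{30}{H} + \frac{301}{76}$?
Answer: $\frac{158101}{45676} \approx 3.4614$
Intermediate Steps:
$H = \frac{601}{10}$ ($H = \left(\left(3 + \frac{1}{10}\right) - 3\right) + 60 = \left(\frac{31}{10} - 3\right) + 60 = \frac{1}{10} + 60 = \frac{601}{10} \approx 60.1$)
$- \frac{30}{H} + \frac{301}{76} = - \frac{30}{\frac{601}{10}} + \frac{301}{76} = \left(-30\right) \frac{10}{601} + 301 \cdot \frac{1}{76} = - \frac{300}{601} + \frac{301}{76} = \frac{158101}{45676}$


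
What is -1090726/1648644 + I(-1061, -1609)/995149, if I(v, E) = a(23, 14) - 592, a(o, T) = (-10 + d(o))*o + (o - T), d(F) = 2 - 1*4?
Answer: -543425536685/820323213978 ≈ -0.66245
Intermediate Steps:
d(F) = -2 (d(F) = 2 - 4 = -2)
a(o, T) = -T - 11*o (a(o, T) = (-10 - 2)*o + (o - T) = -12*o + (o - T) = -T - 11*o)
I(v, E) = -859 (I(v, E) = (-1*14 - 11*23) - 592 = (-14 - 253) - 592 = -267 - 592 = -859)
-1090726/1648644 + I(-1061, -1609)/995149 = -1090726/1648644 - 859/995149 = -1090726*1/1648644 - 859*1/995149 = -545363/824322 - 859/995149 = -543425536685/820323213978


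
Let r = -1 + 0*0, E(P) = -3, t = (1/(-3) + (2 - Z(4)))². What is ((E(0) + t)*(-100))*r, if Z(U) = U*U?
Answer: 182200/9 ≈ 20244.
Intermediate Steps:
Z(U) = U²
t = 1849/9 (t = (1/(-3) + (2 - 1*4²))² = (-⅓ + (2 - 1*16))² = (-⅓ + (2 - 16))² = (-⅓ - 14)² = (-43/3)² = 1849/9 ≈ 205.44)
r = -1 (r = -1 + 0 = -1)
((E(0) + t)*(-100))*r = ((-3 + 1849/9)*(-100))*(-1) = ((1822/9)*(-100))*(-1) = -182200/9*(-1) = 182200/9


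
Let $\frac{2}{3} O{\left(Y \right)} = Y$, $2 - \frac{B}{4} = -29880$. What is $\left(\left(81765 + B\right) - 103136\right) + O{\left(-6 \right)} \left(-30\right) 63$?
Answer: $115167$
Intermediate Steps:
$B = 119528$ ($B = 8 - -119520 = 8 + 119520 = 119528$)
$O{\left(Y \right)} = \frac{3 Y}{2}$
$\left(\left(81765 + B\right) - 103136\right) + O{\left(-6 \right)} \left(-30\right) 63 = \left(\left(81765 + 119528\right) - 103136\right) + \frac{3}{2} \left(-6\right) \left(-30\right) 63 = \left(201293 - 103136\right) + \left(-9\right) \left(-30\right) 63 = 98157 + 270 \cdot 63 = 98157 + 17010 = 115167$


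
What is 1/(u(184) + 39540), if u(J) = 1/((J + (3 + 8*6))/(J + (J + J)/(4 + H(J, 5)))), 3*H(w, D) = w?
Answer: 11515/455312392 ≈ 2.5290e-5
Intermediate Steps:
H(w, D) = w/3
u(J) = (J + 2*J/(4 + J/3))/(51 + J) (u(J) = 1/((J + (3 + 8*6))/(J + (J + J)/(4 + J/3))) = 1/((J + (3 + 48))/(J + (2*J)/(4 + J/3))) = 1/((J + 51)/(J + 2*J/(4 + J/3))) = 1/((51 + J)/(J + 2*J/(4 + J/3))) = (J + 2*J/(4 + J/3))/(51 + J))
1/(u(184) + 39540) = 1/(184*(18 + 184)/(612 + 184**2 + 63*184) + 39540) = 1/(184*202/(612 + 33856 + 11592) + 39540) = 1/(184*202/46060 + 39540) = 1/(184*(1/46060)*202 + 39540) = 1/(9292/11515 + 39540) = 1/(455312392/11515) = 11515/455312392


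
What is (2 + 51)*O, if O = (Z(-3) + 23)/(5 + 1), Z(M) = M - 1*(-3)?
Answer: 1219/6 ≈ 203.17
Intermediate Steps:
Z(M) = 3 + M (Z(M) = M + 3 = 3 + M)
O = 23/6 (O = ((3 - 3) + 23)/(5 + 1) = (0 + 23)/6 = 23*(1/6) = 23/6 ≈ 3.8333)
(2 + 51)*O = (2 + 51)*(23/6) = 53*(23/6) = 1219/6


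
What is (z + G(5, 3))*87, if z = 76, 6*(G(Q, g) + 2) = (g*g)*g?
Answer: 13659/2 ≈ 6829.5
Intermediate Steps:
G(Q, g) = -2 + g**3/6 (G(Q, g) = -2 + ((g*g)*g)/6 = -2 + (g**2*g)/6 = -2 + g**3/6)
(z + G(5, 3))*87 = (76 + (-2 + (1/6)*3**3))*87 = (76 + (-2 + (1/6)*27))*87 = (76 + (-2 + 9/2))*87 = (76 + 5/2)*87 = (157/2)*87 = 13659/2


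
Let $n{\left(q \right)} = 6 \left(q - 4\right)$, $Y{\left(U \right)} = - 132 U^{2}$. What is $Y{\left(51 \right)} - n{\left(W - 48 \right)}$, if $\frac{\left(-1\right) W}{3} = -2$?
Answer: $-343056$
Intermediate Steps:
$W = 6$ ($W = \left(-3\right) \left(-2\right) = 6$)
$n{\left(q \right)} = -24 + 6 q$ ($n{\left(q \right)} = 6 \left(-4 + q\right) = -24 + 6 q$)
$Y{\left(51 \right)} - n{\left(W - 48 \right)} = - 132 \cdot 51^{2} - \left(-24 + 6 \left(6 - 48\right)\right) = \left(-132\right) 2601 - \left(-24 + 6 \left(6 - 48\right)\right) = -343332 - \left(-24 + 6 \left(-42\right)\right) = -343332 - \left(-24 - 252\right) = -343332 - -276 = -343332 + 276 = -343056$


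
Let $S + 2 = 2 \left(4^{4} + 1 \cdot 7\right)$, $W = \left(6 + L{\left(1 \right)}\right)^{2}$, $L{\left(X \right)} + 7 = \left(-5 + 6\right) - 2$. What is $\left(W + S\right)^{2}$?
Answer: $278784$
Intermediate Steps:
$L{\left(X \right)} = -8$ ($L{\left(X \right)} = -7 + \left(\left(-5 + 6\right) - 2\right) = -7 + \left(1 - 2\right) = -7 - 1 = -8$)
$W = 4$ ($W = \left(6 - 8\right)^{2} = \left(-2\right)^{2} = 4$)
$S = 524$ ($S = -2 + 2 \left(4^{4} + 1 \cdot 7\right) = -2 + 2 \left(256 + 7\right) = -2 + 2 \cdot 263 = -2 + 526 = 524$)
$\left(W + S\right)^{2} = \left(4 + 524\right)^{2} = 528^{2} = 278784$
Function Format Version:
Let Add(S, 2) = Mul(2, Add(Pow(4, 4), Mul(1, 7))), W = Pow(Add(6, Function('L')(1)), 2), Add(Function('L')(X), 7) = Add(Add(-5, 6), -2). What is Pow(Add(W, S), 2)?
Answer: 278784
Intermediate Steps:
Function('L')(X) = -8 (Function('L')(X) = Add(-7, Add(Add(-5, 6), -2)) = Add(-7, Add(1, -2)) = Add(-7, -1) = -8)
W = 4 (W = Pow(Add(6, -8), 2) = Pow(-2, 2) = 4)
S = 524 (S = Add(-2, Mul(2, Add(Pow(4, 4), Mul(1, 7)))) = Add(-2, Mul(2, Add(256, 7))) = Add(-2, Mul(2, 263)) = Add(-2, 526) = 524)
Pow(Add(W, S), 2) = Pow(Add(4, 524), 2) = Pow(528, 2) = 278784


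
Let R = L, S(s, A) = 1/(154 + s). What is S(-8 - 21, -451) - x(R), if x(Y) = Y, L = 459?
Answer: -57374/125 ≈ -458.99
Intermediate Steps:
R = 459
S(-8 - 21, -451) - x(R) = 1/(154 + (-8 - 21)) - 1*459 = 1/(154 - 29) - 459 = 1/125 - 459 = -57374/125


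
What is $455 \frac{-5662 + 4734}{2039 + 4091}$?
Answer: $- \frac{42224}{613} \approx -68.881$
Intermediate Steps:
$455 \frac{-5662 + 4734}{2039 + 4091} = 455 \left(- \frac{928}{6130}\right) = 455 \left(\left(-928\right) \frac{1}{6130}\right) = 455 \left(- \frac{464}{3065}\right) = - \frac{42224}{613}$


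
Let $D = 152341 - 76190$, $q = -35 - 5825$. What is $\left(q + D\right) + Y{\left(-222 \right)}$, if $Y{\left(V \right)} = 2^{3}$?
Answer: $70299$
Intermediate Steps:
$Y{\left(V \right)} = 8$
$q = -5860$ ($q = -35 - 5825 = -5860$)
$D = 76151$
$\left(q + D\right) + Y{\left(-222 \right)} = \left(-5860 + 76151\right) + 8 = 70291 + 8 = 70299$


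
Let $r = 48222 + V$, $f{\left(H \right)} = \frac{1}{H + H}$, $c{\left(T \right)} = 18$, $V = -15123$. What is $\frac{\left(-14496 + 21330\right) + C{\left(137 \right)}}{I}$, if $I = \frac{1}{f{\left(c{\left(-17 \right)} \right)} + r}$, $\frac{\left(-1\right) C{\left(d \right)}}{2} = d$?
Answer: $\frac{1954166600}{9} \approx 2.1713 \cdot 10^{8}$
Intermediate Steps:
$C{\left(d \right)} = - 2 d$
$f{\left(H \right)} = \frac{1}{2 H}$
$r = 33099$ ($r = 48222 - 15123 = 33099$)
$I = \frac{36}{1191565}$ ($I = \frac{1}{\frac{1}{2 \cdot 18} + 33099} = \frac{1}{\frac{1}{2} \cdot \frac{1}{18} + 33099} = \frac{1}{\frac{1}{36} + 33099} = \frac{1}{\frac{1191565}{36}} = \frac{36}{1191565} \approx 3.0212 \cdot 10^{-5}$)
$\frac{\left(-14496 + 21330\right) + C{\left(137 \right)}}{I} = \frac{\left(-14496 + 21330\right) - 274}{\frac{36}{1191565}} = \left(6834 - 274\right) \frac{1191565}{36} = 6560 \cdot \frac{1191565}{36} = \frac{1954166600}{9}$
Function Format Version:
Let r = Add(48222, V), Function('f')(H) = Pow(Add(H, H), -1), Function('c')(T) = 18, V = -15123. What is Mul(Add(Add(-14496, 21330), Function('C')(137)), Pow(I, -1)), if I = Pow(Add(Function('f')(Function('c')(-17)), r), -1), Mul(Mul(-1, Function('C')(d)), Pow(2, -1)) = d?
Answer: Rational(1954166600, 9) ≈ 2.1713e+8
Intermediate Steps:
Function('C')(d) = Mul(-2, d)
Function('f')(H) = Mul(Rational(1, 2), Pow(H, -1)) (Function('f')(H) = Pow(Mul(2, H), -1) = Mul(Rational(1, 2), Pow(H, -1)))
r = 33099 (r = Add(48222, -15123) = 33099)
I = Rational(36, 1191565) (I = Pow(Add(Mul(Rational(1, 2), Pow(18, -1)), 33099), -1) = Pow(Add(Mul(Rational(1, 2), Rational(1, 18)), 33099), -1) = Pow(Add(Rational(1, 36), 33099), -1) = Pow(Rational(1191565, 36), -1) = Rational(36, 1191565) ≈ 3.0212e-5)
Mul(Add(Add(-14496, 21330), Function('C')(137)), Pow(I, -1)) = Mul(Add(Add(-14496, 21330), Mul(-2, 137)), Pow(Rational(36, 1191565), -1)) = Mul(Add(6834, -274), Rational(1191565, 36)) = Mul(6560, Rational(1191565, 36)) = Rational(1954166600, 9)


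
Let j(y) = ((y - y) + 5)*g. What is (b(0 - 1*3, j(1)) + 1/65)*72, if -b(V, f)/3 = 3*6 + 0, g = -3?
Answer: -252648/65 ≈ -3886.9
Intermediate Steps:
j(y) = -15 (j(y) = ((y - y) + 5)*(-3) = (0 + 5)*(-3) = 5*(-3) = -15)
b(V, f) = -54 (b(V, f) = -3*(3*6 + 0) = -3*(18 + 0) = -3*18 = -54)
(b(0 - 1*3, j(1)) + 1/65)*72 = (-54 + 1/65)*72 = -3509/65*72 = -252648/65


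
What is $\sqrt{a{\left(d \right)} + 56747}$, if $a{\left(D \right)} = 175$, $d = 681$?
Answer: $\sqrt{56922} \approx 238.58$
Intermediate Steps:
$\sqrt{a{\left(d \right)} + 56747} = \sqrt{175 + 56747} = \sqrt{56922}$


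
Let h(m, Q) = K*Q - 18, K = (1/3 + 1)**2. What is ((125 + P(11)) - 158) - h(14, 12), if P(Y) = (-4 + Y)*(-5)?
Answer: -214/3 ≈ -71.333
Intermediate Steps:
K = 16/9 (K = (1/3 + 1)**2 = (4/3)**2 = 16/9 ≈ 1.7778)
h(m, Q) = -18 + 16*Q/9 (h(m, Q) = 16*Q/9 - 18 = -18 + 16*Q/9)
P(Y) = 20 - 5*Y
((125 + P(11)) - 158) - h(14, 12) = ((125 + (20 - 5*11)) - 158) - (-18 + (16/9)*12) = ((125 + (20 - 55)) - 158) - (-18 + 64/3) = ((125 - 35) - 158) - 1*10/3 = (90 - 158) - 10/3 = -68 - 10/3 = -214/3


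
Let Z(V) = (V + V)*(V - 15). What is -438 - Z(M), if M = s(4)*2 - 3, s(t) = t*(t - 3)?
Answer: -338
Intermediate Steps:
s(t) = t*(-3 + t)
M = 5 (M = (4*(-3 + 4))*2 - 3 = (4*1)*2 - 3 = 4*2 - 3 = 8 - 3 = 5)
Z(V) = 2*V*(-15 + V) (Z(V) = (2*V)*(-15 + V) = 2*V*(-15 + V))
-438 - Z(M) = -438 - 2*5*(-15 + 5) = -438 - 2*5*(-10) = -438 - 1*(-100) = -438 + 100 = -338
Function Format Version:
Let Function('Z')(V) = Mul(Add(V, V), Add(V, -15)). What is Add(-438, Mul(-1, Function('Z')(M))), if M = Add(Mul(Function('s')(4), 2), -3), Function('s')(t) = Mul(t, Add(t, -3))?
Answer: -338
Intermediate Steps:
Function('s')(t) = Mul(t, Add(-3, t))
M = 5 (M = Add(Mul(Mul(4, Add(-3, 4)), 2), -3) = Add(Mul(Mul(4, 1), 2), -3) = Add(Mul(4, 2), -3) = Add(8, -3) = 5)
Function('Z')(V) = Mul(2, V, Add(-15, V)) (Function('Z')(V) = Mul(Mul(2, V), Add(-15, V)) = Mul(2, V, Add(-15, V)))
Add(-438, Mul(-1, Function('Z')(M))) = Add(-438, Mul(-1, Mul(2, 5, Add(-15, 5)))) = Add(-438, Mul(-1, Mul(2, 5, -10))) = Add(-438, Mul(-1, -100)) = Add(-438, 100) = -338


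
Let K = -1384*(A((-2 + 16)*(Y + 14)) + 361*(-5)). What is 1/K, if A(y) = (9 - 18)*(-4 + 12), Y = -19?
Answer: 1/2597768 ≈ 3.8495e-7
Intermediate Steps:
A(y) = -72 (A(y) = -9*8 = -72)
K = 2597768 (K = -1384*(-72 + 361*(-5)) = -1384*(-72 - 1805) = -1384*(-1877) = 2597768)
1/K = 1/2597768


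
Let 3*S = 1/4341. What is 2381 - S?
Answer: 31007762/13023 ≈ 2381.0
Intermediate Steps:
S = 1/13023 (S = (1/3)/4341 = (1/3)*(1/4341) = 1/13023 ≈ 7.6787e-5)
2381 - S = 2381 - 1*1/13023 = 2381 - 1/13023 = 31007762/13023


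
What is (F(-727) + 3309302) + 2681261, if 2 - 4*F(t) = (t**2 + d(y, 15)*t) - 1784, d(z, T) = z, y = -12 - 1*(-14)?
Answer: 23436963/4 ≈ 5.8592e+6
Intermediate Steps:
y = 2 (y = -12 + 14 = 2)
F(t) = 893/2 - t/2 - t**2/4 (F(t) = 1/2 - ((t**2 + 2*t) - 1784)/4 = 1/2 - (-1784 + t**2 + 2*t)/4 = 1/2 + (446 - t/2 - t**2/4) = 893/2 - t/2 - t**2/4)
(F(-727) + 3309302) + 2681261 = ((893/2 - 1/2*(-727) - 1/4*(-727)**2) + 3309302) + 2681261 = ((893/2 + 727/2 - 1/4*528529) + 3309302) + 2681261 = ((893/2 + 727/2 - 528529/4) + 3309302) + 2681261 = (-525289/4 + 3309302) + 2681261 = 12711919/4 + 2681261 = 23436963/4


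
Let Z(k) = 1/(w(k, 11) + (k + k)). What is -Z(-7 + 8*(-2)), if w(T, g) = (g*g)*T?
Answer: 1/2829 ≈ 0.00035348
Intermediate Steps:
w(T, g) = T*g² (w(T, g) = g²*T = T*g²)
Z(k) = 1/(123*k) (Z(k) = 1/(k*11² + (k + k)) = 1/(k*121 + 2*k) = 1/(121*k + 2*k) = 1/(123*k))
-Z(-7 + 8*(-2)) = -1/(123*(-7 + 8*(-2))) = -1/(123*(-7 - 16)) = -1/(123*(-23)) = -(-1)/(123*23) = -1*(-1/2829) = 1/2829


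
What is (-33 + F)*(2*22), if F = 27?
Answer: -264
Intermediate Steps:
(-33 + F)*(2*22) = (-33 + 27)*(2*22) = -6*44 = -264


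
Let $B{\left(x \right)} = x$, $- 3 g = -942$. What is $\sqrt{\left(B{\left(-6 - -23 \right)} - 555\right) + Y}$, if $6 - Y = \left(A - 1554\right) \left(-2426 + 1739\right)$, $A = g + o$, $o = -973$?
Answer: $i \sqrt{1520863} \approx 1233.2 i$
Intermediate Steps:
$g = 314$ ($g = \left(- \frac{1}{3}\right) \left(-942\right) = 314$)
$A = -659$ ($A = 314 - 973 = -659$)
$Y = -1520325$ ($Y = 6 - \left(-659 - 1554\right) \left(-2426 + 1739\right) = 6 - \left(-2213\right) \left(-687\right) = 6 - 1520331 = -1520325$)
$\sqrt{\left(B{\left(-6 - -23 \right)} - 555\right) + Y} = \sqrt{\left(\left(-6 - -23\right) - 555\right) - 1520325} = \sqrt{\left(\left(-6 + 23\right) - 555\right) - 1520325} = \sqrt{\left(17 - 555\right) - 1520325} = \sqrt{-538 - 1520325} = \sqrt{-1520863} = i \sqrt{1520863}$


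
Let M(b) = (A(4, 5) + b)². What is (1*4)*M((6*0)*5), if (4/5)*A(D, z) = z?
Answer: 625/4 ≈ 156.25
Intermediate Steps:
A(D, z) = 5*z/4
M(b) = (25/4 + b)² (M(b) = ((5/4)*5 + b)² = (25/4 + b)²)
(1*4)*M((6*0)*5) = (1*4)*((25 + 4*((6*0)*5))²/16) = 4*((25 + 4*(0*5))²/16) = 4*((25 + 4*0)²/16) = 4*((25 + 0)²/16) = 4*((1/16)*25²) = 4*((1/16)*625) = 4*(625/16) = 625/4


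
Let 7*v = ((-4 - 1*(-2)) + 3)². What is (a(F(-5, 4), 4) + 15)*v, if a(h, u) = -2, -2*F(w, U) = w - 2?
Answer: 13/7 ≈ 1.8571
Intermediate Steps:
F(w, U) = 1 - w/2 (F(w, U) = -(w - 2)/2 = -(-2 + w)/2 = 1 - w/2)
v = ⅐ (v = ((-4 - 1*(-2)) + 3)²/7 = ((-4 + 2) + 3)²/7 = (-2 + 3)²/7 = (⅐)*1² = (⅐)*1 = ⅐ ≈ 0.14286)
(a(F(-5, 4), 4) + 15)*v = (-2 + 15)*(⅐) = 13*(⅐) = 13/7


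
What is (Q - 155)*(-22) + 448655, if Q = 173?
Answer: 448259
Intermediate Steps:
(Q - 155)*(-22) + 448655 = (173 - 155)*(-22) + 448655 = 18*(-22) + 448655 = -396 + 448655 = 448259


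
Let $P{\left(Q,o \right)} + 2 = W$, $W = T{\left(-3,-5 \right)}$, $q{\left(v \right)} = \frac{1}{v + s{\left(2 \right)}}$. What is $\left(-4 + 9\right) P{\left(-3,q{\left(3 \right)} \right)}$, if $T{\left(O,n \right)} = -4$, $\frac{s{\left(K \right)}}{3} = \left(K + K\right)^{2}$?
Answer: $-30$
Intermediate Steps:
$s{\left(K \right)} = 12 K^{2}$ ($s{\left(K \right)} = 3 \left(K + K\right)^{2} = 3 \left(2 K\right)^{2} = 3 \cdot 4 K^{2} = 12 K^{2}$)
$q{\left(v \right)} = \frac{1}{48 + v}$ ($q{\left(v \right)} = \frac{1}{v + 12 \cdot 2^{2}} = \frac{1}{v + 12 \cdot 4} = \frac{1}{v + 48} = \frac{1}{48 + v}$)
$W = -4$
$P{\left(Q,o \right)} = -6$ ($P{\left(Q,o \right)} = -2 - 4 = -6$)
$\left(-4 + 9\right) P{\left(-3,q{\left(3 \right)} \right)} = \left(-4 + 9\right) \left(-6\right) = 5 \left(-6\right) = -30$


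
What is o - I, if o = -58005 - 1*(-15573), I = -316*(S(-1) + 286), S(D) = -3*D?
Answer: 48892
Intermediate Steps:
I = -91324 (I = -316*(-3*(-1) + 286) = -316*(3 + 286) = -316*289 = -91324)
o = -42432 (o = -58005 + 15573 = -42432)
o - I = -42432 - 1*(-91324) = -42432 + 91324 = 48892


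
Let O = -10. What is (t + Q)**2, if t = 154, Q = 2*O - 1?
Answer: 17689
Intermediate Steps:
Q = -21 (Q = 2*(-10) - 1 = -20 - 1 = -21)
(t + Q)**2 = (154 - 21)**2 = 133**2 = 17689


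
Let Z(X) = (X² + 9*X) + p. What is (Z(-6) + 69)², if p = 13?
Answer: 4096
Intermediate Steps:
Z(X) = 13 + X² + 9*X (Z(X) = (X² + 9*X) + 13 = 13 + X² + 9*X)
(Z(-6) + 69)² = ((13 + (-6)² + 9*(-6)) + 69)² = ((13 + 36 - 54) + 69)² = (-5 + 69)² = 64² = 4096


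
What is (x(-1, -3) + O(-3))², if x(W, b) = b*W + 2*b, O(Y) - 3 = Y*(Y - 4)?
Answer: 441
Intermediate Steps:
O(Y) = 3 + Y*(-4 + Y) (O(Y) = 3 + Y*(Y - 4) = 3 + Y*(-4 + Y))
x(W, b) = 2*b + W*b (x(W, b) = W*b + 2*b = 2*b + W*b)
(x(-1, -3) + O(-3))² = (-3*(2 - 1) + (3 + (-3)² - 4*(-3)))² = (-3*1 + (3 + 9 + 12))² = (-3 + 24)² = 21² = 441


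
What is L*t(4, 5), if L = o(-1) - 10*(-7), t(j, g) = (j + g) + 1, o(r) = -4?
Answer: 660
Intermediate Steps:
t(j, g) = 1 + g + j (t(j, g) = (g + j) + 1 = 1 + g + j)
L = 66 (L = -4 - 10*(-7) = -4 + 70 = 66)
L*t(4, 5) = 66*(1 + 5 + 4) = 66*10 = 660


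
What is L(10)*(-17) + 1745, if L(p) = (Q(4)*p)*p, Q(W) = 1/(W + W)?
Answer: 3065/2 ≈ 1532.5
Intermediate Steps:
Q(W) = 1/(2*W)
L(p) = p²/8 (L(p) = (((½)/4)*p)*p = (((½)*(¼))*p)*p = (p/8)*p = p²/8)
L(10)*(-17) + 1745 = ((⅛)*10²)*(-17) + 1745 = ((⅛)*100)*(-17) + 1745 = (25/2)*(-17) + 1745 = -425/2 + 1745 = 3065/2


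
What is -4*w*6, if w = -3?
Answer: 72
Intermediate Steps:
-4*w*6 = -4*(-3)*6 = 12*6 = 72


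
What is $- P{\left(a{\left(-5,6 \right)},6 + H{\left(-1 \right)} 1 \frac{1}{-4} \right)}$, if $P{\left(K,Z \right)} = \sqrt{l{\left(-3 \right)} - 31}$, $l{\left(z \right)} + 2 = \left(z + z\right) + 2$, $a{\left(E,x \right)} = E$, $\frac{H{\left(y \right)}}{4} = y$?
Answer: $- i \sqrt{37} \approx - 6.0828 i$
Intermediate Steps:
$H{\left(y \right)} = 4 y$
$l{\left(z \right)} = 2 z$ ($l{\left(z \right)} = -2 + \left(\left(z + z\right) + 2\right) = -2 + \left(2 z + 2\right) = -2 + \left(2 + 2 z\right) = 2 z$)
$P{\left(K,Z \right)} = i \sqrt{37}$ ($P{\left(K,Z \right)} = \sqrt{2 \left(-3\right) - 31} = \sqrt{-6 - 31} = \sqrt{-37} = i \sqrt{37}$)
$- P{\left(a{\left(-5,6 \right)},6 + H{\left(-1 \right)} 1 \frac{1}{-4} \right)} = - i \sqrt{37}$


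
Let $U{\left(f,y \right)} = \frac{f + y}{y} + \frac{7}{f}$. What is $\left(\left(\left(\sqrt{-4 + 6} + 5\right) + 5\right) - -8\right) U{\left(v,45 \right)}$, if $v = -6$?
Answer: $- \frac{27}{5} - \frac{3 \sqrt{2}}{10} \approx -5.8243$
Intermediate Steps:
$U{\left(f,y \right)} = \frac{7}{f} + \frac{f + y}{y}$ ($U{\left(f,y \right)} = \frac{f + y}{y} + \frac{7}{f} = \frac{7}{f} + \frac{f + y}{y}$)
$\left(\left(\left(\sqrt{-4 + 6} + 5\right) + 5\right) - -8\right) U{\left(v,45 \right)} = \left(\left(\left(\sqrt{-4 + 6} + 5\right) + 5\right) - -8\right) \left(1 + \frac{7}{-6} - \frac{6}{45}\right) = \left(\left(\left(\sqrt{2} + 5\right) + 5\right) + 8\right) \left(1 + 7 \left(- \frac{1}{6}\right) - \frac{2}{15}\right) = \left(\left(\left(5 + \sqrt{2}\right) + 5\right) + 8\right) \left(1 - \frac{7}{6} - \frac{2}{15}\right) = \left(\left(10 + \sqrt{2}\right) + 8\right) \left(- \frac{3}{10}\right) = \left(18 + \sqrt{2}\right) \left(- \frac{3}{10}\right) = - \frac{27}{5} - \frac{3 \sqrt{2}}{10}$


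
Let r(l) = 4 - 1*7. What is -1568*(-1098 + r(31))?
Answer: 1726368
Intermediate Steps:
r(l) = -3 (r(l) = 4 - 7 = -3)
-1568*(-1098 + r(31)) = -1568*(-1098 - 3) = -1568*(-1101) = 1726368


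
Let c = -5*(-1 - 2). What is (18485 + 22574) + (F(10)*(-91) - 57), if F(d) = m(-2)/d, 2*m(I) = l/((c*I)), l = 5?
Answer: 4920331/120 ≈ 41003.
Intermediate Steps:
c = 15 (c = -5*(-3) = 15)
m(I) = 1/(6*I) (m(I) = (5/((15*I)))/2 = (5*(1/(15*I)))/2 = (1/(3*I))/2 = 1/(6*I))
F(d) = -1/(12*d) (F(d) = ((⅙)/(-2))/d = ((⅙)*(-½))/d = -1/(12*d))
(18485 + 22574) + (F(10)*(-91) - 57) = (18485 + 22574) + (-1/12/10*(-91) - 57) = 41059 + (-1/12*⅒*(-91) - 57) = 41059 + (-1/120*(-91) - 57) = 41059 + (91/120 - 57) = 41059 - 6749/120 = 4920331/120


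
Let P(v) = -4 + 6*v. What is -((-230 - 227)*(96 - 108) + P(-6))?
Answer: -5444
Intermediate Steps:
-((-230 - 227)*(96 - 108) + P(-6)) = -((-230 - 227)*(96 - 108) + (-4 + 6*(-6))) = -(-457*(-12) + (-4 - 36)) = -(5484 - 40) = -1*5444 = -5444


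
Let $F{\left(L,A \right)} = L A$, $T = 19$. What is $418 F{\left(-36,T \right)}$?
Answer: $-285912$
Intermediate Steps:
$F{\left(L,A \right)} = A L$
$418 F{\left(-36,T \right)} = 418 \cdot 19 \left(-36\right) = 418 \left(-684\right) = -285912$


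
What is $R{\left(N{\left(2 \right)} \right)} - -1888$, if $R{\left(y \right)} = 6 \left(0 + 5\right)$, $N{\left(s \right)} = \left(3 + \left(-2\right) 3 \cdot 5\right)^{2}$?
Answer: $1918$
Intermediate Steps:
$N{\left(s \right)} = 729$ ($N{\left(s \right)} = \left(3 - 30\right)^{2} = \left(-27\right)^{2} = 729$)
$R{\left(y \right)} = 30$ ($R{\left(y \right)} = 6 \cdot 5 = 30$)
$R{\left(N{\left(2 \right)} \right)} - -1888 = 30 - -1888 = 30 + 1888 = 1918$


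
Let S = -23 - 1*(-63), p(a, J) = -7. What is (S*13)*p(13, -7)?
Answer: -3640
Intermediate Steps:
S = 40 (S = -23 + 63 = 40)
(S*13)*p(13, -7) = (40*13)*(-7) = 520*(-7) = -3640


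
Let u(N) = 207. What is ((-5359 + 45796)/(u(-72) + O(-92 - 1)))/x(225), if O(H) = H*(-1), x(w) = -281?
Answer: -13479/28100 ≈ -0.47968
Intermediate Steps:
O(H) = -H
((-5359 + 45796)/(u(-72) + O(-92 - 1)))/x(225) = ((-5359 + 45796)/(207 - (-92 - 1)))/(-281) = (40437/(207 - 1*(-93)))*(-1/281) = (40437/(207 + 93))*(-1/281) = (40437/300)*(-1/281) = (40437*(1/300))*(-1/281) = (13479/100)*(-1/281) = -13479/28100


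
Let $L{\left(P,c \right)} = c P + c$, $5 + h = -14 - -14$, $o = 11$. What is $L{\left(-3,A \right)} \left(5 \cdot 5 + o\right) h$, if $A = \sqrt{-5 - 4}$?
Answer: $1080 i \approx 1080.0 i$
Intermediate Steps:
$h = -5$ ($h = -5 - 0 = -5 + \left(-14 + 14\right) = -5 + 0 = -5$)
$A = 3 i$ ($A = \sqrt{-9} = 3 i \approx 3.0 i$)
$L{\left(P,c \right)} = c + P c$ ($L{\left(P,c \right)} = P c + c = c + P c$)
$L{\left(-3,A \right)} \left(5 \cdot 5 + o\right) h = 3 i \left(1 - 3\right) \left(5 \cdot 5 + 11\right) \left(-5\right) = 3 i \left(-2\right) \left(25 + 11\right) \left(-5\right) = - 6 i 36 \left(-5\right) = - 216 i \left(-5\right) = 1080 i$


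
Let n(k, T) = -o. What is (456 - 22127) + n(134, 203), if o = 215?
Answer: -21886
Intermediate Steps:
n(k, T) = -215 (n(k, T) = -1*215 = -215)
(456 - 22127) + n(134, 203) = (456 - 22127) - 215 = -21671 - 215 = -21886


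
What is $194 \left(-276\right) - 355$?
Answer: $-53899$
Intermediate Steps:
$194 \left(-276\right) - 355 = -53544 - 355 = -53899$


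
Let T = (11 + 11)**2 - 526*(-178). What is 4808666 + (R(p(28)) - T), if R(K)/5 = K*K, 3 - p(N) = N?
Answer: 4717679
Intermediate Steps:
p(N) = 3 - N
R(K) = 5*K**2 (R(K) = 5*(K*K) = 5*K**2)
T = 94112 (T = 22**2 + 93628 = 484 + 93628 = 94112)
4808666 + (R(p(28)) - T) = 4808666 + (5*(3 - 1*28)**2 - 1*94112) = 4808666 + (5*(3 - 28)**2 - 94112) = 4808666 + (5*(-25)**2 - 94112) = 4808666 + (5*625 - 94112) = 4808666 + (3125 - 94112) = 4808666 - 90987 = 4717679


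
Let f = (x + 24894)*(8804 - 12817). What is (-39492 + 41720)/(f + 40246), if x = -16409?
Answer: -2228/34010059 ≈ -6.5510e-5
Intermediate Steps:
f = -34050305 (f = (-16409 + 24894)*(8804 - 12817) = 8485*(-4013) = -34050305)
(-39492 + 41720)/(f + 40246) = (-39492 + 41720)/(-34050305 + 40246) = 2228/(-34010059) = 2228*(-1/34010059) = -2228/34010059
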